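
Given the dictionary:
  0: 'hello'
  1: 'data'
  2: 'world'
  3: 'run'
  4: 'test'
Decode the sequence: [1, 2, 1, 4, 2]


Look up each index in the dictionary:
  1 -> 'data'
  2 -> 'world'
  1 -> 'data'
  4 -> 'test'
  2 -> 'world'

Decoded: "data world data test world"


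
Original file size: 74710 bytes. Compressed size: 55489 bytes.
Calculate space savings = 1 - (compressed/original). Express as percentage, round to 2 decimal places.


ratio = compressed/original = 55489/74710 = 0.742725
savings = 1 - ratio = 1 - 0.742725 = 0.257275
as a percentage: 0.257275 * 100 = 25.73%

Space savings = 1 - 55489/74710 = 25.73%


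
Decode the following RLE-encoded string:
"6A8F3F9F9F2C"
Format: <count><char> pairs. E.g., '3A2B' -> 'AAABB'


Expanding each <count><char> pair:
  6A -> 'AAAAAA'
  8F -> 'FFFFFFFF'
  3F -> 'FFF'
  9F -> 'FFFFFFFFF'
  9F -> 'FFFFFFFFF'
  2C -> 'CC'

Decoded = AAAAAAFFFFFFFFFFFFFFFFFFFFFFFFFFFFFCC


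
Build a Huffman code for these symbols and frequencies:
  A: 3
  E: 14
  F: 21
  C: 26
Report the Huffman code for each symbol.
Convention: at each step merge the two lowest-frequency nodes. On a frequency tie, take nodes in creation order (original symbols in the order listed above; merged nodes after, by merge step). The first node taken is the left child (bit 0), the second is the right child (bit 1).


Huffman tree construction:
Step 1: Merge A(3) + E(14) = 17
Step 2: Merge (A+E)(17) + F(21) = 38
Step 3: Merge C(26) + ((A+E)+F)(38) = 64
Read each symbol's code off the tree from the root (left child = 0, right child = 1).

Codes:
  A: 100 (length 3)
  E: 101 (length 3)
  F: 11 (length 2)
  C: 0 (length 1)
Average code length: 119/64 = 1.8594 bits/symbol


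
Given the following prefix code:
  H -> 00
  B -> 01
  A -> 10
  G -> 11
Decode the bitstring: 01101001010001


Decoding step by step:
Bits 01 -> B
Bits 10 -> A
Bits 10 -> A
Bits 01 -> B
Bits 01 -> B
Bits 00 -> H
Bits 01 -> B


Decoded message: BAABBHB


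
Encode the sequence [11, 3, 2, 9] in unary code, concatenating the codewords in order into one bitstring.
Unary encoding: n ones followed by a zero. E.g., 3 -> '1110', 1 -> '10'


Encode each number as n ones followed by a terminating 0:
  11 -> 111111111110 (12 bits)
  3 -> 1110 (4 bits)
  2 -> 110 (3 bits)
  9 -> 1111111110 (10 bits)
Total length = 12 + 4 + 3 + 10 = 29 bits.

Unary([11, 3, 2, 9]) = 11111111111011101101111111110 (29 bits)


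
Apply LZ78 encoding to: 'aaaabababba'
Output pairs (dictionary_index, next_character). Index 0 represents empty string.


LZ78 encoding steps:
Dictionary: {0: ''}
Step 1: w='' (idx 0), next='a' -> output (0, 'a'), add 'a' as idx 1
Step 2: w='a' (idx 1), next='a' -> output (1, 'a'), add 'aa' as idx 2
Step 3: w='a' (idx 1), next='b' -> output (1, 'b'), add 'ab' as idx 3
Step 4: w='ab' (idx 3), next='a' -> output (3, 'a'), add 'aba' as idx 4
Step 5: w='' (idx 0), next='b' -> output (0, 'b'), add 'b' as idx 5
Step 6: w='b' (idx 5), next='a' -> output (5, 'a'), add 'ba' as idx 6


Encoded: [(0, 'a'), (1, 'a'), (1, 'b'), (3, 'a'), (0, 'b'), (5, 'a')]


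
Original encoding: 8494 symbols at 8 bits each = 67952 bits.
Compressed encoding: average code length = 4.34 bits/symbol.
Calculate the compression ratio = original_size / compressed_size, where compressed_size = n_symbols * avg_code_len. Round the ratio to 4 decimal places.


original_size = n_symbols * orig_bits = 8494 * 8 = 67952 bits
compressed_size = n_symbols * avg_code_len = 8494 * 4.34 = 36863.96 bits
ratio = original_size / compressed_size = 67952 / 36863.96 = 1.8433

Compression ratio = 1.8433


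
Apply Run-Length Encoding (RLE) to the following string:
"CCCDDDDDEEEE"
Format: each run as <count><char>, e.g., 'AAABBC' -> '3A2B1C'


Scanning runs left to right:
  i=0: run of 'C' x 3 -> '3C'
  i=3: run of 'D' x 5 -> '5D'
  i=8: run of 'E' x 4 -> '4E'

RLE = 3C5D4E


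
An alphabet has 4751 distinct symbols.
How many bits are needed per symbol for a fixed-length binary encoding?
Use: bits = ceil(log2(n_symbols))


log2(4751) = 12.214
Bracket: 2^12 = 4096 < 4751 <= 2^13 = 8192
So ceil(log2(4751)) = 13

bits = ceil(log2(4751)) = ceil(12.214) = 13 bits


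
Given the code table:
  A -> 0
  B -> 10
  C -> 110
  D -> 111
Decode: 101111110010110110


Decoding:
10 -> B
111 -> D
111 -> D
0 -> A
0 -> A
10 -> B
110 -> C
110 -> C


Result: BDDAABCC


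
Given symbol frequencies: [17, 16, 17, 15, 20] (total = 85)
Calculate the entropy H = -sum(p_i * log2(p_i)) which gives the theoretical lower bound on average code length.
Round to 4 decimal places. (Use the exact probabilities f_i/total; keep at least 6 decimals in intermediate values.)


Per-symbol terms -p_i * log2(p_i) with p_i = f_i/85:
  p = 17/85 = 0.200000: log2(p) = -2.321928, -p*log2(p) = 0.464386
  p = 16/85 = 0.188235: log2(p) = -2.409391, -p*log2(p) = 0.453532
  p = 17/85 = 0.200000: log2(p) = -2.321928, -p*log2(p) = 0.464386
  p = 15/85 = 0.176471: log2(p) = -2.502500, -p*log2(p) = 0.441618
  p = 20/85 = 0.235294: log2(p) = -2.087463, -p*log2(p) = 0.491168
H = 0.464386 + 0.453532 + 0.464386 + 0.441618 + 0.491168 = 2.315090

H = 2.3151 bits/symbol


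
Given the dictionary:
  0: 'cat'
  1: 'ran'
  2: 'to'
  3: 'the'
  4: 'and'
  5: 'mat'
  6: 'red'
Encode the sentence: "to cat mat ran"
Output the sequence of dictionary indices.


Look up each word in the dictionary:
  'to' -> 2
  'cat' -> 0
  'mat' -> 5
  'ran' -> 1

Encoded: [2, 0, 5, 1]


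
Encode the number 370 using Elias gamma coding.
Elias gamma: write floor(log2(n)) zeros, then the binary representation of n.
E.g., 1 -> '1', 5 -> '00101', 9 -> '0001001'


num_bits = floor(log2(370)) + 1 = 9
leading_zeros = num_bits - 1 = 8
binary(370) = 101110010

Elias gamma(370) = '00000000' + '101110010' = 00000000101110010 (17 bits)


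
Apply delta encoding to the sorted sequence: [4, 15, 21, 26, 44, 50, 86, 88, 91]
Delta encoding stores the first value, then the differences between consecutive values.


First value: 4
Deltas:
  15 - 4 = 11
  21 - 15 = 6
  26 - 21 = 5
  44 - 26 = 18
  50 - 44 = 6
  86 - 50 = 36
  88 - 86 = 2
  91 - 88 = 3


Delta encoded: [4, 11, 6, 5, 18, 6, 36, 2, 3]


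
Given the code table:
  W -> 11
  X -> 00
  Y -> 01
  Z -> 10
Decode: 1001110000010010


Decoding:
10 -> Z
01 -> Y
11 -> W
00 -> X
00 -> X
01 -> Y
00 -> X
10 -> Z


Result: ZYWXXYXZ


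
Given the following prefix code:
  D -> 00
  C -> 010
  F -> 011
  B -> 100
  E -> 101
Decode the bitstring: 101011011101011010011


Decoding step by step:
Bits 101 -> E
Bits 011 -> F
Bits 011 -> F
Bits 101 -> E
Bits 011 -> F
Bits 010 -> C
Bits 011 -> F


Decoded message: EFFEFCF


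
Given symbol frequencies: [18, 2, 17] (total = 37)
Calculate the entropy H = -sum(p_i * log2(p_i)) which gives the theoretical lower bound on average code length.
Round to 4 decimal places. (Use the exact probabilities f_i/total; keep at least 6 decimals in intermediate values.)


Per-symbol terms -p_i * log2(p_i) with p_i = f_i/37:
  p = 18/37 = 0.486486: log2(p) = -1.039528, -p*log2(p) = 0.505717
  p = 2/37 = 0.054054: log2(p) = -4.209453, -p*log2(p) = 0.227538
  p = 17/37 = 0.459459: log2(p) = -1.121991, -p*log2(p) = 0.515509
H = 0.505717 + 0.227538 + 0.515509 = 1.248764

H = 1.2488 bits/symbol


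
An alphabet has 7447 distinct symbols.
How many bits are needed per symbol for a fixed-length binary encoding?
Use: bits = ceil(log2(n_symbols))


log2(7447) = 12.8624
Bracket: 2^12 = 4096 < 7447 <= 2^13 = 8192
So ceil(log2(7447)) = 13

bits = ceil(log2(7447)) = ceil(12.8624) = 13 bits


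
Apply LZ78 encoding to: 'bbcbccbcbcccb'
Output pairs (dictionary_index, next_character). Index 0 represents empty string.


LZ78 encoding steps:
Dictionary: {0: ''}
Step 1: w='' (idx 0), next='b' -> output (0, 'b'), add 'b' as idx 1
Step 2: w='b' (idx 1), next='c' -> output (1, 'c'), add 'bc' as idx 2
Step 3: w='bc' (idx 2), next='c' -> output (2, 'c'), add 'bcc' as idx 3
Step 4: w='bc' (idx 2), next='b' -> output (2, 'b'), add 'bcb' as idx 4
Step 5: w='' (idx 0), next='c' -> output (0, 'c'), add 'c' as idx 5
Step 6: w='c' (idx 5), next='c' -> output (5, 'c'), add 'cc' as idx 6
Step 7: w='b' (idx 1), end of input -> output (1, '')


Encoded: [(0, 'b'), (1, 'c'), (2, 'c'), (2, 'b'), (0, 'c'), (5, 'c'), (1, '')]


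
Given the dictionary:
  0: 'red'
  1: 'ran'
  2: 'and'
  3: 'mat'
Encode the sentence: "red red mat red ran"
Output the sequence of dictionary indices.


Look up each word in the dictionary:
  'red' -> 0
  'red' -> 0
  'mat' -> 3
  'red' -> 0
  'ran' -> 1

Encoded: [0, 0, 3, 0, 1]


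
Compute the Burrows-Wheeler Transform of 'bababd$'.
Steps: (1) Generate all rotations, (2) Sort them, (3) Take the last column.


Rotations (sorted):
  0: $bababd -> last char: d
  1: ababd$b -> last char: b
  2: abd$bab -> last char: b
  3: bababd$ -> last char: $
  4: babd$ba -> last char: a
  5: bd$baba -> last char: a
  6: d$babab -> last char: b


BWT = dbb$aab


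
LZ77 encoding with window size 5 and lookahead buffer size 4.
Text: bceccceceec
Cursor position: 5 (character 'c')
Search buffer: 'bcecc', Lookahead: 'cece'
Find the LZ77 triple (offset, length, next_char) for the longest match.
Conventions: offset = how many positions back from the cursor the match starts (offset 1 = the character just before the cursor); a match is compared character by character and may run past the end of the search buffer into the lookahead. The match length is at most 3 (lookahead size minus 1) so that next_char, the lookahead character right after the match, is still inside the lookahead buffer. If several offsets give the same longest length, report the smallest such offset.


Try each offset into the search buffer:
  offset=1 (pos 4, char 'c'): match length 1
  offset=2 (pos 3, char 'c'): match length 1
  offset=3 (pos 2, char 'e'): match length 0
  offset=4 (pos 1, char 'c'): match length 3
  offset=5 (pos 0, char 'b'): match length 0
Longest match has length 3 at offset 4.
next_char = character at position 5 + 3 = 8 -> 'e'

Best match: offset=4, length=3 (matching 'cec' starting at position 1)
LZ77 triple: (4, 3, 'e')


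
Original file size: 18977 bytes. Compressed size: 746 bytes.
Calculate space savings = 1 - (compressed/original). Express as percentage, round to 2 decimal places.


ratio = compressed/original = 746/18977 = 0.039311
savings = 1 - ratio = 1 - 0.039311 = 0.960689
as a percentage: 0.960689 * 100 = 96.07%

Space savings = 1 - 746/18977 = 96.07%


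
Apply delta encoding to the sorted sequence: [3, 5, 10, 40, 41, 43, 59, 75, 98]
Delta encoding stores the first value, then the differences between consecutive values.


First value: 3
Deltas:
  5 - 3 = 2
  10 - 5 = 5
  40 - 10 = 30
  41 - 40 = 1
  43 - 41 = 2
  59 - 43 = 16
  75 - 59 = 16
  98 - 75 = 23


Delta encoded: [3, 2, 5, 30, 1, 2, 16, 16, 23]


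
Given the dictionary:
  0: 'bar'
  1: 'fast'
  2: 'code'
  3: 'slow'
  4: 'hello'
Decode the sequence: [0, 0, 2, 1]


Look up each index in the dictionary:
  0 -> 'bar'
  0 -> 'bar'
  2 -> 'code'
  1 -> 'fast'

Decoded: "bar bar code fast"


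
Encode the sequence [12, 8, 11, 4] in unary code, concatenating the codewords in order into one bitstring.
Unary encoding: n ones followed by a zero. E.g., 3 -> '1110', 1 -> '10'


Encode each number as n ones followed by a terminating 0:
  12 -> 1111111111110 (13 bits)
  8 -> 111111110 (9 bits)
  11 -> 111111111110 (12 bits)
  4 -> 11110 (5 bits)
Total length = 13 + 9 + 12 + 5 = 39 bits.

Unary([12, 8, 11, 4]) = 111111111111011111111011111111111011110 (39 bits)


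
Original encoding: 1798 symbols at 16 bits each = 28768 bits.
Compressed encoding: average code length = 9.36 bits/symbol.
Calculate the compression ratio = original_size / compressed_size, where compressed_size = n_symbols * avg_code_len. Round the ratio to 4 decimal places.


original_size = n_symbols * orig_bits = 1798 * 16 = 28768 bits
compressed_size = n_symbols * avg_code_len = 1798 * 9.36 = 16829.28 bits
ratio = original_size / compressed_size = 28768 / 16829.28 = 1.7094

Compression ratio = 1.7094


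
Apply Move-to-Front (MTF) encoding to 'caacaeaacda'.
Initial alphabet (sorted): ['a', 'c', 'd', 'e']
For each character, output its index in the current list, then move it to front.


MTF encoding:
'c': index 1 in ['a', 'c', 'd', 'e'] -> ['c', 'a', 'd', 'e']
'a': index 1 in ['c', 'a', 'd', 'e'] -> ['a', 'c', 'd', 'e']
'a': index 0 in ['a', 'c', 'd', 'e'] -> ['a', 'c', 'd', 'e']
'c': index 1 in ['a', 'c', 'd', 'e'] -> ['c', 'a', 'd', 'e']
'a': index 1 in ['c', 'a', 'd', 'e'] -> ['a', 'c', 'd', 'e']
'e': index 3 in ['a', 'c', 'd', 'e'] -> ['e', 'a', 'c', 'd']
'a': index 1 in ['e', 'a', 'c', 'd'] -> ['a', 'e', 'c', 'd']
'a': index 0 in ['a', 'e', 'c', 'd'] -> ['a', 'e', 'c', 'd']
'c': index 2 in ['a', 'e', 'c', 'd'] -> ['c', 'a', 'e', 'd']
'd': index 3 in ['c', 'a', 'e', 'd'] -> ['d', 'c', 'a', 'e']
'a': index 2 in ['d', 'c', 'a', 'e'] -> ['a', 'd', 'c', 'e']


Output: [1, 1, 0, 1, 1, 3, 1, 0, 2, 3, 2]


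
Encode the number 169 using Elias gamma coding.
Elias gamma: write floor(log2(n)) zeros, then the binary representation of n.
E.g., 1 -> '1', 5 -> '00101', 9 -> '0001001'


num_bits = floor(log2(169)) + 1 = 8
leading_zeros = num_bits - 1 = 7
binary(169) = 10101001

Elias gamma(169) = '0000000' + '10101001' = 000000010101001 (15 bits)


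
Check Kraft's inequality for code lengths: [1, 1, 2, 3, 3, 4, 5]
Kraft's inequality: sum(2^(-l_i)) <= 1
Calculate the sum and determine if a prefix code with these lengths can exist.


Sum = 2^(-1) + 2^(-1) + 2^(-2) + 2^(-3) + 2^(-3) + 2^(-4) + 2^(-5)
    = 0.5 + 0.5 + 0.25 + 0.125 + 0.125 + 0.0625 + 0.03125
    = 51/32 = 1.59375
Since 1.59375 > 1, Kraft's inequality is NOT satisfied.
A prefix code with these lengths CANNOT exist.

Kraft sum = 1.59375. Not satisfied.


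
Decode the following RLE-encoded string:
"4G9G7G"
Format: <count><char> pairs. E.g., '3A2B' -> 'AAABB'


Expanding each <count><char> pair:
  4G -> 'GGGG'
  9G -> 'GGGGGGGGG'
  7G -> 'GGGGGGG'

Decoded = GGGGGGGGGGGGGGGGGGGG


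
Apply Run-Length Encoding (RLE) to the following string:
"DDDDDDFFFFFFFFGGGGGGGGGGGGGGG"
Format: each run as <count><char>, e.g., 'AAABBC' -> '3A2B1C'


Scanning runs left to right:
  i=0: run of 'D' x 6 -> '6D'
  i=6: run of 'F' x 8 -> '8F'
  i=14: run of 'G' x 15 -> '15G'

RLE = 6D8F15G


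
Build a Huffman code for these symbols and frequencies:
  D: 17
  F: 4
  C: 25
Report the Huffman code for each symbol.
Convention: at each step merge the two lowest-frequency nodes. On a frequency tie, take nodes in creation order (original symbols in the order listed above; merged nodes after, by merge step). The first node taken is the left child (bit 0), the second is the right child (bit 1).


Huffman tree construction:
Step 1: Merge F(4) + D(17) = 21
Step 2: Merge (F+D)(21) + C(25) = 46
Read each symbol's code off the tree from the root (left child = 0, right child = 1).

Codes:
  D: 01 (length 2)
  F: 00 (length 2)
  C: 1 (length 1)
Average code length: 67/46 = 1.4565 bits/symbol


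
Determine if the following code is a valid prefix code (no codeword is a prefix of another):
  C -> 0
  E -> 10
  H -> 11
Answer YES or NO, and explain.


Checking each pair (does one codeword prefix another?):
  C='0' vs E='10': no prefix
  C='0' vs H='11': no prefix
  E='10' vs C='0': no prefix
  E='10' vs H='11': no prefix
  H='11' vs C='0': no prefix
  H='11' vs E='10': no prefix
No violation found over all pairs.

YES -- this is a valid prefix code. No codeword is a prefix of any other codeword.


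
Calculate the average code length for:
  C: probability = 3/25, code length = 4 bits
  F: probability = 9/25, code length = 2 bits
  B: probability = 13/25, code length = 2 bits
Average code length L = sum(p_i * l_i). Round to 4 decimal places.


Weighted contributions p_i * l_i:
  C: (3/25) * 4 = 12/25
  F: (9/25) * 2 = 18/25
  B: (13/25) * 2 = 26/25
Sum = (12 + 18 + 26)/25 = 56/25

L = 56/25 = 2.2400 bits/symbol


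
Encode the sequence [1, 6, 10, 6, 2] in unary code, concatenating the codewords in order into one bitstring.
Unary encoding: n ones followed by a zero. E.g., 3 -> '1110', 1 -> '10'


Encode each number as n ones followed by a terminating 0:
  1 -> 10 (2 bits)
  6 -> 1111110 (7 bits)
  10 -> 11111111110 (11 bits)
  6 -> 1111110 (7 bits)
  2 -> 110 (3 bits)
Total length = 2 + 7 + 11 + 7 + 3 = 30 bits.

Unary([1, 6, 10, 6, 2]) = 101111110111111111101111110110 (30 bits)


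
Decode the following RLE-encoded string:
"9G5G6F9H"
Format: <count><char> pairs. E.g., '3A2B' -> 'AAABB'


Expanding each <count><char> pair:
  9G -> 'GGGGGGGGG'
  5G -> 'GGGGG'
  6F -> 'FFFFFF'
  9H -> 'HHHHHHHHH'

Decoded = GGGGGGGGGGGGGGFFFFFFHHHHHHHHH


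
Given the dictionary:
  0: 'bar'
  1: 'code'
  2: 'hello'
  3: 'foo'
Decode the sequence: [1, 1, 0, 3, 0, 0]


Look up each index in the dictionary:
  1 -> 'code'
  1 -> 'code'
  0 -> 'bar'
  3 -> 'foo'
  0 -> 'bar'
  0 -> 'bar'

Decoded: "code code bar foo bar bar"


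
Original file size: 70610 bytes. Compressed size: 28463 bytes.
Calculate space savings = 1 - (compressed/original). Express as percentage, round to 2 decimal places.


ratio = compressed/original = 28463/70610 = 0.403102
savings = 1 - ratio = 1 - 0.403102 = 0.596898
as a percentage: 0.596898 * 100 = 59.69%

Space savings = 1 - 28463/70610 = 59.69%


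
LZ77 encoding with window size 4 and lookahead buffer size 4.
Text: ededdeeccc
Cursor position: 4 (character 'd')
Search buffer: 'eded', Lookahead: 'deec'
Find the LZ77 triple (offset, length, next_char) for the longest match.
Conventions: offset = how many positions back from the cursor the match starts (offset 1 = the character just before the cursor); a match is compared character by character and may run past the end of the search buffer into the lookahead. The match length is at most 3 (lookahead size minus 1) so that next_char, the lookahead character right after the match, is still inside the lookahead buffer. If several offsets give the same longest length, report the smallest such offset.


Try each offset into the search buffer:
  offset=1 (pos 3, char 'd'): match length 1
  offset=2 (pos 2, char 'e'): match length 0
  offset=3 (pos 1, char 'd'): match length 2
  offset=4 (pos 0, char 'e'): match length 0
Longest match has length 2 at offset 3.
next_char = character at position 4 + 2 = 6 -> 'e'

Best match: offset=3, length=2 (matching 'de' starting at position 1)
LZ77 triple: (3, 2, 'e')


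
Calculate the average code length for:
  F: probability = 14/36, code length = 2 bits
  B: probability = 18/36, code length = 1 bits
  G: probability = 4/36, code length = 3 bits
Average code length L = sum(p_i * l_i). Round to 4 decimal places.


Weighted contributions p_i * l_i:
  F: (14/36) * 2 = 28/36
  B: (18/36) * 1 = 18/36
  G: (4/36) * 3 = 12/36
Sum = (28 + 18 + 12)/36 = 58/36

L = 58/36 = 1.6111 bits/symbol


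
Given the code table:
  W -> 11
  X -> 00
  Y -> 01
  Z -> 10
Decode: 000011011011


Decoding:
00 -> X
00 -> X
11 -> W
01 -> Y
10 -> Z
11 -> W


Result: XXWYZW


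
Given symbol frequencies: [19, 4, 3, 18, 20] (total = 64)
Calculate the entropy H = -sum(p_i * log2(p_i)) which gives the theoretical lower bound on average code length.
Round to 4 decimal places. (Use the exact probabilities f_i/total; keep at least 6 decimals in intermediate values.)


Per-symbol terms -p_i * log2(p_i) with p_i = f_i/64:
  p = 19/64 = 0.296875: log2(p) = -1.752072, -p*log2(p) = 0.520147
  p = 4/64 = 0.062500: log2(p) = -4.000000, -p*log2(p) = 0.250000
  p = 3/64 = 0.046875: log2(p) = -4.415037, -p*log2(p) = 0.206955
  p = 18/64 = 0.281250: log2(p) = -1.830075, -p*log2(p) = 0.514709
  p = 20/64 = 0.312500: log2(p) = -1.678072, -p*log2(p) = 0.524397
H = 0.520147 + 0.250000 + 0.206955 + 0.514709 + 0.524397 = 2.016208

H = 2.0162 bits/symbol


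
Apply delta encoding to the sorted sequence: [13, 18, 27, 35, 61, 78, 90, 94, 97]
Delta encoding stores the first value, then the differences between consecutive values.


First value: 13
Deltas:
  18 - 13 = 5
  27 - 18 = 9
  35 - 27 = 8
  61 - 35 = 26
  78 - 61 = 17
  90 - 78 = 12
  94 - 90 = 4
  97 - 94 = 3


Delta encoded: [13, 5, 9, 8, 26, 17, 12, 4, 3]


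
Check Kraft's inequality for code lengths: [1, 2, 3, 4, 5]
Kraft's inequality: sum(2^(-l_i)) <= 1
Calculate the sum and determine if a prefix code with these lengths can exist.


Sum = 2^(-1) + 2^(-2) + 2^(-3) + 2^(-4) + 2^(-5)
    = 0.5 + 0.25 + 0.125 + 0.0625 + 0.03125
    = 31/32 = 0.96875
Since 0.96875 <= 1, Kraft's inequality IS satisfied.
A prefix code with these lengths CAN exist.

Kraft sum = 0.96875. Satisfied.


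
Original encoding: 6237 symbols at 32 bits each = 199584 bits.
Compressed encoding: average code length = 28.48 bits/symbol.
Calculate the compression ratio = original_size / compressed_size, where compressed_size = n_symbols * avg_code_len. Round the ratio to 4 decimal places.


original_size = n_symbols * orig_bits = 6237 * 32 = 199584 bits
compressed_size = n_symbols * avg_code_len = 6237 * 28.48 = 177629.76 bits
ratio = original_size / compressed_size = 199584 / 177629.76 = 1.1236

Compression ratio = 1.1236


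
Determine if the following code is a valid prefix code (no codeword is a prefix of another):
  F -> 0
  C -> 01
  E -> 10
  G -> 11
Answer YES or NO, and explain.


Checking each pair (does one codeword prefix another?):
  F='0' vs C='01': prefix -- VIOLATION

NO -- this is NOT a valid prefix code. F (0) is a prefix of C (01).


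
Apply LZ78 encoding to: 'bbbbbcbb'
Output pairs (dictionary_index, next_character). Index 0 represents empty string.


LZ78 encoding steps:
Dictionary: {0: ''}
Step 1: w='' (idx 0), next='b' -> output (0, 'b'), add 'b' as idx 1
Step 2: w='b' (idx 1), next='b' -> output (1, 'b'), add 'bb' as idx 2
Step 3: w='bb' (idx 2), next='c' -> output (2, 'c'), add 'bbc' as idx 3
Step 4: w='bb' (idx 2), end of input -> output (2, '')


Encoded: [(0, 'b'), (1, 'b'), (2, 'c'), (2, '')]


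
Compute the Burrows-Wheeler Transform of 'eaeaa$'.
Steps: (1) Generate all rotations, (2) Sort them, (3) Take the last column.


Rotations (sorted):
  0: $eaeaa -> last char: a
  1: a$eaea -> last char: a
  2: aa$eae -> last char: e
  3: aeaa$e -> last char: e
  4: eaa$ea -> last char: a
  5: eaeaa$ -> last char: $


BWT = aaeea$


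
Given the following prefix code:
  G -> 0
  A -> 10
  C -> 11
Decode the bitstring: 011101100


Decoding step by step:
Bits 0 -> G
Bits 11 -> C
Bits 10 -> A
Bits 11 -> C
Bits 0 -> G
Bits 0 -> G


Decoded message: GCACGG


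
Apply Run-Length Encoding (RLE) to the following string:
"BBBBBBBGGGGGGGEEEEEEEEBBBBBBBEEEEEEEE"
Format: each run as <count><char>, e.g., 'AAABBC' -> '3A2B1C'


Scanning runs left to right:
  i=0: run of 'B' x 7 -> '7B'
  i=7: run of 'G' x 7 -> '7G'
  i=14: run of 'E' x 8 -> '8E'
  i=22: run of 'B' x 7 -> '7B'
  i=29: run of 'E' x 8 -> '8E'

RLE = 7B7G8E7B8E


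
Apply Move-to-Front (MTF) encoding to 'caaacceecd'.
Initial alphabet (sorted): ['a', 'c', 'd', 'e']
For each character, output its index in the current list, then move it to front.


MTF encoding:
'c': index 1 in ['a', 'c', 'd', 'e'] -> ['c', 'a', 'd', 'e']
'a': index 1 in ['c', 'a', 'd', 'e'] -> ['a', 'c', 'd', 'e']
'a': index 0 in ['a', 'c', 'd', 'e'] -> ['a', 'c', 'd', 'e']
'a': index 0 in ['a', 'c', 'd', 'e'] -> ['a', 'c', 'd', 'e']
'c': index 1 in ['a', 'c', 'd', 'e'] -> ['c', 'a', 'd', 'e']
'c': index 0 in ['c', 'a', 'd', 'e'] -> ['c', 'a', 'd', 'e']
'e': index 3 in ['c', 'a', 'd', 'e'] -> ['e', 'c', 'a', 'd']
'e': index 0 in ['e', 'c', 'a', 'd'] -> ['e', 'c', 'a', 'd']
'c': index 1 in ['e', 'c', 'a', 'd'] -> ['c', 'e', 'a', 'd']
'd': index 3 in ['c', 'e', 'a', 'd'] -> ['d', 'c', 'e', 'a']


Output: [1, 1, 0, 0, 1, 0, 3, 0, 1, 3]


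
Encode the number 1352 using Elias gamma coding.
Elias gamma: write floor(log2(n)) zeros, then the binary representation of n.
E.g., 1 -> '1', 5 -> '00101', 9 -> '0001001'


num_bits = floor(log2(1352)) + 1 = 11
leading_zeros = num_bits - 1 = 10
binary(1352) = 10101001000

Elias gamma(1352) = '0000000000' + '10101001000' = 000000000010101001000 (21 bits)


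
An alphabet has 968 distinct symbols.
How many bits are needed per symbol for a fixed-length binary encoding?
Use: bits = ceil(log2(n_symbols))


log2(968) = 9.9189
Bracket: 2^9 = 512 < 968 <= 2^10 = 1024
So ceil(log2(968)) = 10

bits = ceil(log2(968)) = ceil(9.9189) = 10 bits


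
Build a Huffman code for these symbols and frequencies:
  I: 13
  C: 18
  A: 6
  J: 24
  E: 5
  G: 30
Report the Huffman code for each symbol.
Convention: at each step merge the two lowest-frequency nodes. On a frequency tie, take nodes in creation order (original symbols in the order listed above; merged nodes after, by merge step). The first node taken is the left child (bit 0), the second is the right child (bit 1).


Huffman tree construction:
Step 1: Merge E(5) + A(6) = 11
Step 2: Merge (E+A)(11) + I(13) = 24
Step 3: Merge C(18) + J(24) = 42
Step 4: Merge ((E+A)+I)(24) + G(30) = 54
Step 5: Merge (C+J)(42) + (((E+A)+I)+G)(54) = 96
Read each symbol's code off the tree from the root (left child = 0, right child = 1).

Codes:
  I: 101 (length 3)
  C: 00 (length 2)
  A: 1001 (length 4)
  J: 01 (length 2)
  E: 1000 (length 4)
  G: 11 (length 2)
Average code length: 227/96 = 2.3646 bits/symbol


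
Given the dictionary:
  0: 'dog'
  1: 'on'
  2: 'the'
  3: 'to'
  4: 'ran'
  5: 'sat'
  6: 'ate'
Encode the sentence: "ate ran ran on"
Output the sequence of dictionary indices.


Look up each word in the dictionary:
  'ate' -> 6
  'ran' -> 4
  'ran' -> 4
  'on' -> 1

Encoded: [6, 4, 4, 1]


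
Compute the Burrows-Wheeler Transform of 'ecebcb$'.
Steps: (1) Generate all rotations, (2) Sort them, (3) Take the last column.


Rotations (sorted):
  0: $ecebcb -> last char: b
  1: b$ecebc -> last char: c
  2: bcb$ece -> last char: e
  3: cb$eceb -> last char: b
  4: cebcb$e -> last char: e
  5: ebcb$ec -> last char: c
  6: ecebcb$ -> last char: $


BWT = bcebec$


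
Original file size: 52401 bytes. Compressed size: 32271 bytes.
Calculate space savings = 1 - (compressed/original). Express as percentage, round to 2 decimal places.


ratio = compressed/original = 32271/52401 = 0.615847
savings = 1 - ratio = 1 - 0.615847 = 0.384153
as a percentage: 0.384153 * 100 = 38.42%

Space savings = 1 - 32271/52401 = 38.42%


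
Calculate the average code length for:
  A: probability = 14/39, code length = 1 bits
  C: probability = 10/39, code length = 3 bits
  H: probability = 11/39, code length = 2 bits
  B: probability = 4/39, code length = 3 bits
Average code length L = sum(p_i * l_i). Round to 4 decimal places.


Weighted contributions p_i * l_i:
  A: (14/39) * 1 = 14/39
  C: (10/39) * 3 = 30/39
  H: (11/39) * 2 = 22/39
  B: (4/39) * 3 = 12/39
Sum = (14 + 30 + 22 + 12)/39 = 78/39

L = 78/39 = 2.0000 bits/symbol


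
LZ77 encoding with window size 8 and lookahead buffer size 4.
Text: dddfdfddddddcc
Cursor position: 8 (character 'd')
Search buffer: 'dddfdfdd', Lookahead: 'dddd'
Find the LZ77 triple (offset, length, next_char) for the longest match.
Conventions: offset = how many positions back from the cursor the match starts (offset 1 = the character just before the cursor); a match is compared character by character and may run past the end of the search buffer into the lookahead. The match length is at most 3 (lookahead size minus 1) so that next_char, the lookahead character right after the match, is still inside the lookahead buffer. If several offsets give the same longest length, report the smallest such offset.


Try each offset into the search buffer:
  offset=1 (pos 7, char 'd'): match length 3
  offset=2 (pos 6, char 'd'): match length 3
  offset=3 (pos 5, char 'f'): match length 0
  offset=4 (pos 4, char 'd'): match length 1
  offset=5 (pos 3, char 'f'): match length 0
  offset=6 (pos 2, char 'd'): match length 1
  offset=7 (pos 1, char 'd'): match length 2
  offset=8 (pos 0, char 'd'): match length 3
Longest match has length 3, found at offsets 1, 2, 8; take the smallest, offset 1.
next_char = character at position 8 + 3 = 11 -> 'd'

Best match: offset=1, length=3 (matching 'ddd' starting at position 7)
LZ77 triple: (1, 3, 'd')


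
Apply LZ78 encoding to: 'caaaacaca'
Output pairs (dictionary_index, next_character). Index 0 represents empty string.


LZ78 encoding steps:
Dictionary: {0: ''}
Step 1: w='' (idx 0), next='c' -> output (0, 'c'), add 'c' as idx 1
Step 2: w='' (idx 0), next='a' -> output (0, 'a'), add 'a' as idx 2
Step 3: w='a' (idx 2), next='a' -> output (2, 'a'), add 'aa' as idx 3
Step 4: w='a' (idx 2), next='c' -> output (2, 'c'), add 'ac' as idx 4
Step 5: w='ac' (idx 4), next='a' -> output (4, 'a'), add 'aca' as idx 5


Encoded: [(0, 'c'), (0, 'a'), (2, 'a'), (2, 'c'), (4, 'a')]


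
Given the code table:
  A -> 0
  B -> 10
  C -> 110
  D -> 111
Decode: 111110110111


Decoding:
111 -> D
110 -> C
110 -> C
111 -> D


Result: DCCD


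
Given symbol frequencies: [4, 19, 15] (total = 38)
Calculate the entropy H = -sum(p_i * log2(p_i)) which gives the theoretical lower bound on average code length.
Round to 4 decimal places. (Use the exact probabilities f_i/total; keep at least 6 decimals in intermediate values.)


Per-symbol terms -p_i * log2(p_i) with p_i = f_i/38:
  p = 4/38 = 0.105263: log2(p) = -3.247928, -p*log2(p) = 0.341887
  p = 19/38 = 0.500000: log2(p) = -1.000000, -p*log2(p) = 0.500000
  p = 15/38 = 0.394737: log2(p) = -1.341037, -p*log2(p) = 0.529357
H = 0.341887 + 0.500000 + 0.529357 = 1.371244

H = 1.3712 bits/symbol


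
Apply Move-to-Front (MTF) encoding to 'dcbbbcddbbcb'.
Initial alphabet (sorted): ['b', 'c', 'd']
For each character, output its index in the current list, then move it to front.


MTF encoding:
'd': index 2 in ['b', 'c', 'd'] -> ['d', 'b', 'c']
'c': index 2 in ['d', 'b', 'c'] -> ['c', 'd', 'b']
'b': index 2 in ['c', 'd', 'b'] -> ['b', 'c', 'd']
'b': index 0 in ['b', 'c', 'd'] -> ['b', 'c', 'd']
'b': index 0 in ['b', 'c', 'd'] -> ['b', 'c', 'd']
'c': index 1 in ['b', 'c', 'd'] -> ['c', 'b', 'd']
'd': index 2 in ['c', 'b', 'd'] -> ['d', 'c', 'b']
'd': index 0 in ['d', 'c', 'b'] -> ['d', 'c', 'b']
'b': index 2 in ['d', 'c', 'b'] -> ['b', 'd', 'c']
'b': index 0 in ['b', 'd', 'c'] -> ['b', 'd', 'c']
'c': index 2 in ['b', 'd', 'c'] -> ['c', 'b', 'd']
'b': index 1 in ['c', 'b', 'd'] -> ['b', 'c', 'd']


Output: [2, 2, 2, 0, 0, 1, 2, 0, 2, 0, 2, 1]


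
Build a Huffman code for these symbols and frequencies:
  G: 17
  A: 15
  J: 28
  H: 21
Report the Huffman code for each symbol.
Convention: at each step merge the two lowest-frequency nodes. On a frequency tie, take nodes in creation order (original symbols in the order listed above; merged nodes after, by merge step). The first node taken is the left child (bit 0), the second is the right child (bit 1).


Huffman tree construction:
Step 1: Merge A(15) + G(17) = 32
Step 2: Merge H(21) + J(28) = 49
Step 3: Merge (A+G)(32) + (H+J)(49) = 81
Read each symbol's code off the tree from the root (left child = 0, right child = 1).

Codes:
  G: 01 (length 2)
  A: 00 (length 2)
  J: 11 (length 2)
  H: 10 (length 2)
Average code length: 162/81 = 2.0000 bits/symbol


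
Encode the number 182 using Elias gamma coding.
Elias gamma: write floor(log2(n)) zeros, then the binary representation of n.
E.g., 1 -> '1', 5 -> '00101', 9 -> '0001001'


num_bits = floor(log2(182)) + 1 = 8
leading_zeros = num_bits - 1 = 7
binary(182) = 10110110

Elias gamma(182) = '0000000' + '10110110' = 000000010110110 (15 bits)


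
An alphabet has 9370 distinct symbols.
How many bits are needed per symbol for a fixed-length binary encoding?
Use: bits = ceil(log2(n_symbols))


log2(9370) = 13.1938
Bracket: 2^13 = 8192 < 9370 <= 2^14 = 16384
So ceil(log2(9370)) = 14

bits = ceil(log2(9370)) = ceil(13.1938) = 14 bits


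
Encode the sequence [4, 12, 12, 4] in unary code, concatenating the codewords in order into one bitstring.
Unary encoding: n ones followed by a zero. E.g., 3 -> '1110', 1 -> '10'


Encode each number as n ones followed by a terminating 0:
  4 -> 11110 (5 bits)
  12 -> 1111111111110 (13 bits)
  12 -> 1111111111110 (13 bits)
  4 -> 11110 (5 bits)
Total length = 5 + 13 + 13 + 5 = 36 bits.

Unary([4, 12, 12, 4]) = 111101111111111110111111111111011110 (36 bits)


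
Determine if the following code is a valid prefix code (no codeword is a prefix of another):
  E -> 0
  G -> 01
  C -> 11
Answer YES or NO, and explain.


Checking each pair (does one codeword prefix another?):
  E='0' vs G='01': prefix -- VIOLATION

NO -- this is NOT a valid prefix code. E (0) is a prefix of G (01).


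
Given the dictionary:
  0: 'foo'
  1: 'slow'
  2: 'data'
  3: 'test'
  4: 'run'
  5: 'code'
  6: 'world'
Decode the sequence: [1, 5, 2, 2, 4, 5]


Look up each index in the dictionary:
  1 -> 'slow'
  5 -> 'code'
  2 -> 'data'
  2 -> 'data'
  4 -> 'run'
  5 -> 'code'

Decoded: "slow code data data run code"


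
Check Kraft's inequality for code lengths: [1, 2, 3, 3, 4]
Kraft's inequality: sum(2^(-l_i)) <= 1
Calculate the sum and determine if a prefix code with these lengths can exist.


Sum = 2^(-1) + 2^(-2) + 2^(-3) + 2^(-3) + 2^(-4)
    = 0.5 + 0.25 + 0.125 + 0.125 + 0.0625
    = 17/16 = 1.0625
Since 1.0625 > 1, Kraft's inequality is NOT satisfied.
A prefix code with these lengths CANNOT exist.

Kraft sum = 1.0625. Not satisfied.


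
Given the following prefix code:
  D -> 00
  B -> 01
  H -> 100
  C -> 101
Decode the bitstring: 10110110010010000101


Decoding step by step:
Bits 101 -> C
Bits 101 -> C
Bits 100 -> H
Bits 100 -> H
Bits 100 -> H
Bits 00 -> D
Bits 101 -> C


Decoded message: CCHHHDC


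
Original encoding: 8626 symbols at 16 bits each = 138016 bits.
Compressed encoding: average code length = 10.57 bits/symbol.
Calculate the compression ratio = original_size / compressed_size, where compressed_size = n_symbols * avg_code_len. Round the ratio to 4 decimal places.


original_size = n_symbols * orig_bits = 8626 * 16 = 138016 bits
compressed_size = n_symbols * avg_code_len = 8626 * 10.57 = 91176.82 bits
ratio = original_size / compressed_size = 138016 / 91176.82 = 1.5137

Compression ratio = 1.5137


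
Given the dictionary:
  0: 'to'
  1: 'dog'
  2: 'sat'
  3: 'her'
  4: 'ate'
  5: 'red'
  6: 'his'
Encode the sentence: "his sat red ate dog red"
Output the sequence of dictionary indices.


Look up each word in the dictionary:
  'his' -> 6
  'sat' -> 2
  'red' -> 5
  'ate' -> 4
  'dog' -> 1
  'red' -> 5

Encoded: [6, 2, 5, 4, 1, 5]


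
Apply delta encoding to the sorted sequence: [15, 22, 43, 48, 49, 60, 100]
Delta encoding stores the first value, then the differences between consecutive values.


First value: 15
Deltas:
  22 - 15 = 7
  43 - 22 = 21
  48 - 43 = 5
  49 - 48 = 1
  60 - 49 = 11
  100 - 60 = 40


Delta encoded: [15, 7, 21, 5, 1, 11, 40]


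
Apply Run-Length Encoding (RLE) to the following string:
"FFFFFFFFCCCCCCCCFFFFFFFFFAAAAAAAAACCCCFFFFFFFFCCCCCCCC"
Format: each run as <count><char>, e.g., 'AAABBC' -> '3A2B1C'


Scanning runs left to right:
  i=0: run of 'F' x 8 -> '8F'
  i=8: run of 'C' x 8 -> '8C'
  i=16: run of 'F' x 9 -> '9F'
  i=25: run of 'A' x 9 -> '9A'
  i=34: run of 'C' x 4 -> '4C'
  i=38: run of 'F' x 8 -> '8F'
  i=46: run of 'C' x 8 -> '8C'

RLE = 8F8C9F9A4C8F8C


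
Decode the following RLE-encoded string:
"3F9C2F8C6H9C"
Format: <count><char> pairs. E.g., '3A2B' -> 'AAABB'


Expanding each <count><char> pair:
  3F -> 'FFF'
  9C -> 'CCCCCCCCC'
  2F -> 'FF'
  8C -> 'CCCCCCCC'
  6H -> 'HHHHHH'
  9C -> 'CCCCCCCCC'

Decoded = FFFCCCCCCCCCFFCCCCCCCCHHHHHHCCCCCCCCC


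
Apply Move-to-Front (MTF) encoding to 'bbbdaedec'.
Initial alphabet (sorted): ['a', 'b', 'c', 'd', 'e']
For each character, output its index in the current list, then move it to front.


MTF encoding:
'b': index 1 in ['a', 'b', 'c', 'd', 'e'] -> ['b', 'a', 'c', 'd', 'e']
'b': index 0 in ['b', 'a', 'c', 'd', 'e'] -> ['b', 'a', 'c', 'd', 'e']
'b': index 0 in ['b', 'a', 'c', 'd', 'e'] -> ['b', 'a', 'c', 'd', 'e']
'd': index 3 in ['b', 'a', 'c', 'd', 'e'] -> ['d', 'b', 'a', 'c', 'e']
'a': index 2 in ['d', 'b', 'a', 'c', 'e'] -> ['a', 'd', 'b', 'c', 'e']
'e': index 4 in ['a', 'd', 'b', 'c', 'e'] -> ['e', 'a', 'd', 'b', 'c']
'd': index 2 in ['e', 'a', 'd', 'b', 'c'] -> ['d', 'e', 'a', 'b', 'c']
'e': index 1 in ['d', 'e', 'a', 'b', 'c'] -> ['e', 'd', 'a', 'b', 'c']
'c': index 4 in ['e', 'd', 'a', 'b', 'c'] -> ['c', 'e', 'd', 'a', 'b']


Output: [1, 0, 0, 3, 2, 4, 2, 1, 4]


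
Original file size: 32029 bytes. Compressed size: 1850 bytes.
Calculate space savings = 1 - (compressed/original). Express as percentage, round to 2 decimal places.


ratio = compressed/original = 1850/32029 = 0.05776
savings = 1 - ratio = 1 - 0.05776 = 0.94224
as a percentage: 0.94224 * 100 = 94.22%

Space savings = 1 - 1850/32029 = 94.22%


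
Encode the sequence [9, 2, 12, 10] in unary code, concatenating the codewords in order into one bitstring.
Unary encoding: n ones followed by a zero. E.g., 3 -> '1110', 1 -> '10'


Encode each number as n ones followed by a terminating 0:
  9 -> 1111111110 (10 bits)
  2 -> 110 (3 bits)
  12 -> 1111111111110 (13 bits)
  10 -> 11111111110 (11 bits)
Total length = 10 + 3 + 13 + 11 = 37 bits.

Unary([9, 2, 12, 10]) = 1111111110110111111111111011111111110 (37 bits)


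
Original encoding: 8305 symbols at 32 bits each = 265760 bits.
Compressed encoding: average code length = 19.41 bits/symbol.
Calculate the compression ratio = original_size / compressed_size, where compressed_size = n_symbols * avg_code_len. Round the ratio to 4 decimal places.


original_size = n_symbols * orig_bits = 8305 * 32 = 265760 bits
compressed_size = n_symbols * avg_code_len = 8305 * 19.41 = 161200.05 bits
ratio = original_size / compressed_size = 265760 / 161200.05 = 1.6486

Compression ratio = 1.6486


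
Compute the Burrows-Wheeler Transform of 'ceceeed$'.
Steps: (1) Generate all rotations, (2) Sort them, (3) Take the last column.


Rotations (sorted):
  0: $ceceeed -> last char: d
  1: ceceeed$ -> last char: $
  2: ceeed$ce -> last char: e
  3: d$ceceee -> last char: e
  4: eceeed$c -> last char: c
  5: ed$cecee -> last char: e
  6: eed$cece -> last char: e
  7: eeed$cec -> last char: c


BWT = d$eeceec


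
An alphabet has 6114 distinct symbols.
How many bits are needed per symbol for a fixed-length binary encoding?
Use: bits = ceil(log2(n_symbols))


log2(6114) = 12.5779
Bracket: 2^12 = 4096 < 6114 <= 2^13 = 8192
So ceil(log2(6114)) = 13

bits = ceil(log2(6114)) = ceil(12.5779) = 13 bits


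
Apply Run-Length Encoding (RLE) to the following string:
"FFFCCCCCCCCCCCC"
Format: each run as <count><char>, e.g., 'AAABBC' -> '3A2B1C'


Scanning runs left to right:
  i=0: run of 'F' x 3 -> '3F'
  i=3: run of 'C' x 12 -> '12C'

RLE = 3F12C


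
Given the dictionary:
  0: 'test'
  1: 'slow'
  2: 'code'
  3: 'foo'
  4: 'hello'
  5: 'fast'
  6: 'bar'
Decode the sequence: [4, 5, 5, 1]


Look up each index in the dictionary:
  4 -> 'hello'
  5 -> 'fast'
  5 -> 'fast'
  1 -> 'slow'

Decoded: "hello fast fast slow"


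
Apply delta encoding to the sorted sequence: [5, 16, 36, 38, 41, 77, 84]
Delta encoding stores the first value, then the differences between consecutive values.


First value: 5
Deltas:
  16 - 5 = 11
  36 - 16 = 20
  38 - 36 = 2
  41 - 38 = 3
  77 - 41 = 36
  84 - 77 = 7


Delta encoded: [5, 11, 20, 2, 3, 36, 7]


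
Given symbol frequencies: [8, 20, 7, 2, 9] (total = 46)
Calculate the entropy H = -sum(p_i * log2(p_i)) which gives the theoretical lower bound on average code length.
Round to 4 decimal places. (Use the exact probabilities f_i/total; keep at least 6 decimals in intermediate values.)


Per-symbol terms -p_i * log2(p_i) with p_i = f_i/46:
  p = 8/46 = 0.173913: log2(p) = -2.523562, -p*log2(p) = 0.438880
  p = 20/46 = 0.434783: log2(p) = -1.201634, -p*log2(p) = 0.522450
  p = 7/46 = 0.152174: log2(p) = -2.716207, -p*log2(p) = 0.413336
  p = 2/46 = 0.043478: log2(p) = -4.523562, -p*log2(p) = 0.196677
  p = 9/46 = 0.195652: log2(p) = -2.353637, -p*log2(p) = 0.460494
H = 0.438880 + 0.522450 + 0.413336 + 0.196677 + 0.460494 = 2.031837

H = 2.0318 bits/symbol
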